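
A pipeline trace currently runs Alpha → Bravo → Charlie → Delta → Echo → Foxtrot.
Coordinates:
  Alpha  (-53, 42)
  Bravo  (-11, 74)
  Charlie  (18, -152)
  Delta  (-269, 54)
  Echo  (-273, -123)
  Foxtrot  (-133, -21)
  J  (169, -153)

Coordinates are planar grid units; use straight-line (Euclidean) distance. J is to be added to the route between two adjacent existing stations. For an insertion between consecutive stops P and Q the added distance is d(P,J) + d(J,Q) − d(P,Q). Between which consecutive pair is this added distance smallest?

Added distance for inserting J between each consecutive pair:
Alpha–Bravo: 532.4
Bravo–Charlie: 212.9
Charlie–Delta: 282.2
Delta–Echo: 750.4
Echo–Foxtrot: 599.4
Smallest added distance is 212.9, inserting between Bravo and Charlie.

between Bravo and Charlie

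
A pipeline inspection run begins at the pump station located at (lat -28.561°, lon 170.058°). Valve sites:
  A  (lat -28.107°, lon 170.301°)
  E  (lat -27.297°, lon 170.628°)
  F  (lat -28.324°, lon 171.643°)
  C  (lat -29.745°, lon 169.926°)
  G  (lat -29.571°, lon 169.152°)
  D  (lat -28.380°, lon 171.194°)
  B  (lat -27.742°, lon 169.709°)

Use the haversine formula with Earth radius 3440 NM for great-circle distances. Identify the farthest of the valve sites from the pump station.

F

Distance to each, sorted:
F: 84.9 NM
E: 81.7 NM
G: 77.1 NM
C: 71.4 NM
D: 60.9 NM
B: 52.5 NM
A: 30.1 NM
The farthest is F at 84.9 NM.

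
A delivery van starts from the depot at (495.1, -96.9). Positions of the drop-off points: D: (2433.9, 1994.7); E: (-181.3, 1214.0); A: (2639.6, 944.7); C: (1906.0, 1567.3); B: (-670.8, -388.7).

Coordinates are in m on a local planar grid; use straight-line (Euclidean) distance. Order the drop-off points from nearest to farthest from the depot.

Distances from the depot:
B (-670.8, -388.7): 1201.9 m
E (-181.3, 1214.0): 1475.1 m
C (1906.0, 1567.3): 2181.8 m
A (2639.6, 944.7): 2384.1 m
D (2433.9, 1994.7): 2852.0 m

B, E, C, A, D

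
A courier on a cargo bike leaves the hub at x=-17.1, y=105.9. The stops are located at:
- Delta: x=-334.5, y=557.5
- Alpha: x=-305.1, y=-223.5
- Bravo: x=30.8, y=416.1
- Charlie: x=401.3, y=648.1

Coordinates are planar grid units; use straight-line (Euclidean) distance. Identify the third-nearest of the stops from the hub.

Distance to each, sorted:
Bravo: 313.9
Alpha: 437.5
Delta: 552.0
Charlie: 684.9
The third-nearest is Delta at 552.0.

Delta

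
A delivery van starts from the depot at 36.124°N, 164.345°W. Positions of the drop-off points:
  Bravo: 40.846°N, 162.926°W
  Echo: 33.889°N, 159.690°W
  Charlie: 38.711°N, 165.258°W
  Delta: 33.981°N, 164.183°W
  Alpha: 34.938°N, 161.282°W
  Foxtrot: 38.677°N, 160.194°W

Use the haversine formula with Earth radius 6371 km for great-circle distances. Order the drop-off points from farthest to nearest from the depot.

Bravo, Echo, Foxtrot, Alpha, Charlie, Delta

Distances from the depot:
Bravo 40.846°N, 162.926°W: 539.4 km
Echo 33.889°N, 159.690°W: 491.3 km
Foxtrot 38.677°N, 160.194°W: 463.6 km
Alpha 34.938°N, 161.282°W: 306.9 km
Charlie 38.711°N, 165.258°W: 298.7 km
Delta 33.981°N, 164.183°W: 238.7 km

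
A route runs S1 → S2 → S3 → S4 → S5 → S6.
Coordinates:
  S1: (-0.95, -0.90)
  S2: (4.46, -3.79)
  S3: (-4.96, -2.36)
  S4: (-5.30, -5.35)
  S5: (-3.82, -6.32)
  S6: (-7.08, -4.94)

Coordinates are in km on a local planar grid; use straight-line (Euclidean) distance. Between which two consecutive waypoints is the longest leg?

Leg distances:
S1→S2: 6.1 km
S2→S3: 9.5 km
S3→S4: 3.0 km
S4→S5: 1.8 km
S5→S6: 3.5 km
The longest leg is S2–S3 at 9.5 km.

S2–S3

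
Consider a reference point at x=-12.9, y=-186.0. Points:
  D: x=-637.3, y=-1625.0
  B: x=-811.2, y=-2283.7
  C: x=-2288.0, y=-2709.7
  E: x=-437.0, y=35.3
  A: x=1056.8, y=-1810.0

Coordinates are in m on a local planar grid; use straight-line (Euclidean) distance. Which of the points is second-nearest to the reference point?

Distances from the reference point (x=-12.9, y=-186.0):
E: 478.4 m
D: 1568.6 m
A: 1944.6 m
B: 2244.5 m
C: 3397.8 m
The second-nearest is D at 1568.6 m.

D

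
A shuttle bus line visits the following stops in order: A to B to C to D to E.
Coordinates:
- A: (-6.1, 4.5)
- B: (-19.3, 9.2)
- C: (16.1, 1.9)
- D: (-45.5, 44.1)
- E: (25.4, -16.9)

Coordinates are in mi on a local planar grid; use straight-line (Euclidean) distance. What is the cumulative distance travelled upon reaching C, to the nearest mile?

Leg distances:
A→B: 14.0 mi  (cumulative 14.0 mi)
B→C: 36.1 mi  (cumulative 50.2 mi)
Cumulative distance at C ≈ 50 mi.

50 mi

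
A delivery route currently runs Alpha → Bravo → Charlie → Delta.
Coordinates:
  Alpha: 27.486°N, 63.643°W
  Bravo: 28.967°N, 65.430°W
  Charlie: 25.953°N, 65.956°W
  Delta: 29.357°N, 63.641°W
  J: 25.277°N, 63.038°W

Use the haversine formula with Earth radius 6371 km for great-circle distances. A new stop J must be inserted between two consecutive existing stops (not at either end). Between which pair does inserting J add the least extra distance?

Added distance for inserting J between each consecutive pair:
Alpha–Bravo: 486.2 km
Bravo–Charlie: 436.6 km
Charlie–Delta: 317.8 km
Smallest added distance is 317.8 km, inserting between Charlie and Delta.

between Charlie and Delta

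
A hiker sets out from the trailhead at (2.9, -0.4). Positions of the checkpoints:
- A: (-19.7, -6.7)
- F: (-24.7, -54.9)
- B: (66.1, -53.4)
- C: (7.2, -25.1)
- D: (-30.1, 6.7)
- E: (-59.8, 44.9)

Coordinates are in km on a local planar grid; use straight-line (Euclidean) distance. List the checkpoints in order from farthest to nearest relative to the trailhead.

Computing each straight-line distance from (2.9, -0.4):
B (66.1, -53.4): 82.5 km
E (-59.8, 44.9): 77.4 km
F (-24.7, -54.9): 61.1 km
D (-30.1, 6.7): 33.8 km
C (7.2, -25.1): 25.1 km
A (-19.7, -6.7): 23.5 km

B, E, F, D, C, A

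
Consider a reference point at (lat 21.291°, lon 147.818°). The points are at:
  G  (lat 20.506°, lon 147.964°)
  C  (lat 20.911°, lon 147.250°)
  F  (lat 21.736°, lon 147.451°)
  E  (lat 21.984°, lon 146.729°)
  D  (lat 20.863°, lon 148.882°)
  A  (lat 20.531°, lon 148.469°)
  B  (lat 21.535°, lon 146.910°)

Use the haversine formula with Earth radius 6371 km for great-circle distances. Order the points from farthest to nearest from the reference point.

Distances from the reference point:
E (lat 21.984°, lon 146.729°): 136.4 km
D (lat 20.863°, lon 148.882°): 120.2 km
A (lat 20.531°, lon 148.469°): 108.2 km
B (lat 21.535°, lon 146.910°): 97.8 km
G (lat 20.506°, lon 147.964°): 88.6 km
C (lat 20.911°, lon 147.250°): 72.5 km
F (lat 21.736°, lon 147.451°): 62.4 km

E, D, A, B, G, C, F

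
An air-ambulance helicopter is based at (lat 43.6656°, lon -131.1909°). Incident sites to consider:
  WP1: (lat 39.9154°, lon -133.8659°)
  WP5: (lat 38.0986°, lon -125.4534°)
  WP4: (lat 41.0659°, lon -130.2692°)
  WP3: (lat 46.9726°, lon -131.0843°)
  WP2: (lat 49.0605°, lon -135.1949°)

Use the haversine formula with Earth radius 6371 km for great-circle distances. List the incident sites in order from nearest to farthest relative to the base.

Distance from the base at (lat 43.6656°, lon -131.1909°) to each:
WP4 (lat 41.0659°, lon -130.2692°): 298.8 km
WP3 (lat 46.9726°, lon -131.0843°): 367.8 km
WP1 (lat 39.9154°, lon -133.8659°): 472.2 km
WP2 (lat 49.0605°, lon -135.1949°): 673.8 km
WP5 (lat 38.0986°, lon -125.4534°): 784.3 km

WP4, WP3, WP1, WP2, WP5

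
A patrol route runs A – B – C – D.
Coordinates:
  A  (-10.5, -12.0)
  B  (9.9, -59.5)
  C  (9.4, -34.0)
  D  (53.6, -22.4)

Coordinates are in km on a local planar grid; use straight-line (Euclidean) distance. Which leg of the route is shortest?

Leg distances:
A→B: 51.7 km
B→C: 25.5 km
C→D: 45.7 km
The shortest leg is B–C at 25.5 km.

B–C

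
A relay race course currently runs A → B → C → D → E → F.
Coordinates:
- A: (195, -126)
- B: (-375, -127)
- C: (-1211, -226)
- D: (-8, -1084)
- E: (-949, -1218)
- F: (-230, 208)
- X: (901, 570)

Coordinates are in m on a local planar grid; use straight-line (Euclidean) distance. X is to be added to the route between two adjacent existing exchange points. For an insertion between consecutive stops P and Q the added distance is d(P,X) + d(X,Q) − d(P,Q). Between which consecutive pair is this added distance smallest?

between A and B

Added distance for inserting X between each consecutive pair:
A–B: 1875.3 m
B–C: 2869.1 m
C–D: 2666.7 m
D–E: 3509.7 m
E–F: 2163.3 m
Smallest added distance is 1875.3 m, inserting between A and B.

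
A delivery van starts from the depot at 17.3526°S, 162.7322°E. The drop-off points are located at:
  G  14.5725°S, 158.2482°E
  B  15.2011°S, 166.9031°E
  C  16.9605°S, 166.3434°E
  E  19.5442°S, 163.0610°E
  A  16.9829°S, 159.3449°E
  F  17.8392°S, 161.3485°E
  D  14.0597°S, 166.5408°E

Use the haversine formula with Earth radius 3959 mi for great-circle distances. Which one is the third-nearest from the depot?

A

Distance to each, sorted:
F: 97.1 mi
E: 153.0 mi
A: 225.1 mi
C: 240.0 mi
B: 314.0 mi
D: 340.5 mi
G: 354.4 mi
The third-nearest is A at 225.1 mi.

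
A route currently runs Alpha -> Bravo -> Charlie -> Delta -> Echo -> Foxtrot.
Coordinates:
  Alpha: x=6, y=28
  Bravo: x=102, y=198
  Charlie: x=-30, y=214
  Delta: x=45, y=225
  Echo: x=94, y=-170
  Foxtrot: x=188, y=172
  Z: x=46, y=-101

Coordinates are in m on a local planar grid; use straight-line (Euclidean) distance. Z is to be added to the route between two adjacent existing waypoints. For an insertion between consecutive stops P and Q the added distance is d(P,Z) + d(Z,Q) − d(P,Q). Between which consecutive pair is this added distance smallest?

Added distance for inserting Z between each consecutive pair:
Alpha–Bravo: 244.0 m
Bravo–Charlie: 495.3 m
Charlie–Delta: 574.2 m
Delta–Echo: 12.0 m
Echo–Foxtrot: 37.1 m
Smallest added distance is 12.0 m, inserting between Delta and Echo.

between Delta and Echo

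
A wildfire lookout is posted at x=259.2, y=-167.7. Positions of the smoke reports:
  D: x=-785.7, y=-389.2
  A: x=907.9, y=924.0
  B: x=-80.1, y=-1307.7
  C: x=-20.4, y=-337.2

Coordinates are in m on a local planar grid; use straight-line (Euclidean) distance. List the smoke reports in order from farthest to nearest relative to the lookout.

A, B, D, C

Distance from the lookout at x=259.2, y=-167.7 to each:
A x=907.9, y=924.0: 1269.9 m
B x=-80.1, y=-1307.7: 1189.4 m
D x=-785.7, y=-389.2: 1068.1 m
C x=-20.4, y=-337.2: 327.0 m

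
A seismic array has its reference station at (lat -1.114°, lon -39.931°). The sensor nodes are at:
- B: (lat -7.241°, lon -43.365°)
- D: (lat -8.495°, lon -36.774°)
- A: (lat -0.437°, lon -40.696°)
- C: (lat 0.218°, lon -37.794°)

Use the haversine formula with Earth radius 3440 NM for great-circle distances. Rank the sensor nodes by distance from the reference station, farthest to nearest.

Distances from the reference station:
D (lat -8.495°, lon -36.774°): 481.7 NM
B (lat -7.241°, lon -43.365°): 421.4 NM
C (lat 0.218°, lon -37.794°): 151.2 NM
A (lat -0.437°, lon -40.696°): 61.3 NM

D, B, C, A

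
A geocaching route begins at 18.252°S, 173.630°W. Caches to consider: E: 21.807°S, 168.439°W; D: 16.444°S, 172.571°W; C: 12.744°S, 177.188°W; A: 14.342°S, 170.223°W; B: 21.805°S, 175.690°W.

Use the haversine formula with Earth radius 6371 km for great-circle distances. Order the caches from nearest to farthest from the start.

D, B, A, E, C

Distances from the start:
D 16.444°S, 172.571°W: 230.3 km
B 21.805°S, 175.690°W: 449.9 km
A 14.342°S, 170.223°W: 566.7 km
E 21.807°S, 168.439°W: 671.0 km
C 12.744°S, 177.188°W: 721.3 km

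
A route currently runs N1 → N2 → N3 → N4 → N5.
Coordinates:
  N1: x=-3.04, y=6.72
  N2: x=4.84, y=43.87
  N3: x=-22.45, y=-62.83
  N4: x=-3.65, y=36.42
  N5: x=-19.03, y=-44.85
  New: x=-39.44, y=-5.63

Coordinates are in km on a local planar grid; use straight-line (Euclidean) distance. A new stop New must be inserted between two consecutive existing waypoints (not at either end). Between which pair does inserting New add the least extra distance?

Added distance for inserting New between each consecutive pair:
N1–N2: 66.9 km
N2–N3: 16.0 km
N3–N4: 13.9 km
N4–N5: 16.7 km
Smallest added distance is 13.9 km, inserting between N3 and N4.

between N3 and N4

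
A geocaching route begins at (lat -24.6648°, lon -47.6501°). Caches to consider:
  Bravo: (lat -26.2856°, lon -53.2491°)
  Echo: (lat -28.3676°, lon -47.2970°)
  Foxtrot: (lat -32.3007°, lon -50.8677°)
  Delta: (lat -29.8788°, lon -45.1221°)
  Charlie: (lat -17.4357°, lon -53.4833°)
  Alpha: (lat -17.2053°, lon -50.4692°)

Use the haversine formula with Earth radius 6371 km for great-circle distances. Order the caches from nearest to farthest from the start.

Computing each great-circle distance from (lat -24.6648°, lon -47.6501°):
Echo (lat -28.3676°, lon -47.2970°): 413.2 km
Bravo (lat -26.2856°, lon -53.2491°): 590.2 km
Delta (lat -29.8788°, lon -45.1221°): 631.3 km
Alpha (lat -17.2053°, lon -50.4692°): 879.5 km
Foxtrot (lat -32.3007°, lon -50.8677°): 905.3 km
Charlie (lat -17.4357°, lon -53.4833°): 1005.9 km

Echo, Bravo, Delta, Alpha, Foxtrot, Charlie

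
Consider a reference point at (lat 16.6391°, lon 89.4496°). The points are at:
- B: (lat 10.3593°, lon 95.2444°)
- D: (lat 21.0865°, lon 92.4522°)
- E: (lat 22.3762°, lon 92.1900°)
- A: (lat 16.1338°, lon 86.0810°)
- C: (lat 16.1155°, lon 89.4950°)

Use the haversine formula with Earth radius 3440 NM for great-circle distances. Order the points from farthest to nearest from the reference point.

B, E, D, A, C

Distance from the reference point at (lat 16.6391°, lon 89.4496°) to each:
B (lat 10.3593°, lon 95.2444°): 506.4 NM
E (lat 22.3762°, lon 92.1900°): 377.7 NM
D (lat 21.0865°, lon 92.4522°): 316.8 NM
A (lat 16.1338°, lon 86.0810°): 196.4 NM
C (lat 16.1155°, lon 89.4950°): 31.5 NM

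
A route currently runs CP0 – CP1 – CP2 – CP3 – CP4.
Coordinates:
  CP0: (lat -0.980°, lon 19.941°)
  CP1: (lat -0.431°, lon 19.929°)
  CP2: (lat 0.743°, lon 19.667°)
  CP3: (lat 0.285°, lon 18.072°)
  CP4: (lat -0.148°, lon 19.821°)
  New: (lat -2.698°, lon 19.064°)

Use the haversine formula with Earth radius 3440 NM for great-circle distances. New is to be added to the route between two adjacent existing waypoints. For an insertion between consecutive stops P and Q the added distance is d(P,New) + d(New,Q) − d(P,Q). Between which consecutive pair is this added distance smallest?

Added distance for inserting New between each consecutive pair:
CP0–CP1: 228.5 NM
CP1–CP2: 283.2 NM
CP2–CP3: 298.8 NM
CP3–CP4: 240.3 NM
Smallest added distance is 228.5 NM, inserting between CP0 and CP1.

between CP0 and CP1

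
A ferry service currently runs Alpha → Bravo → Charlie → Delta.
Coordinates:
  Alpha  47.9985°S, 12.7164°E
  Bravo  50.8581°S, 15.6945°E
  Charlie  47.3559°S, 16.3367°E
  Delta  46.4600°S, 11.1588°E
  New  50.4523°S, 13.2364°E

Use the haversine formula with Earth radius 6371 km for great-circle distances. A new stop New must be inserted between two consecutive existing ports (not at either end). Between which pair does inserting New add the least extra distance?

between Alpha and Bravo

Added distance for inserting New between each consecutive pair:
Alpha–Bravo: 70.5 km
Bravo–Charlie: 198.9 km
Charlie–Delta: 476.0 km
Smallest added distance is 70.5 km, inserting between Alpha and Bravo.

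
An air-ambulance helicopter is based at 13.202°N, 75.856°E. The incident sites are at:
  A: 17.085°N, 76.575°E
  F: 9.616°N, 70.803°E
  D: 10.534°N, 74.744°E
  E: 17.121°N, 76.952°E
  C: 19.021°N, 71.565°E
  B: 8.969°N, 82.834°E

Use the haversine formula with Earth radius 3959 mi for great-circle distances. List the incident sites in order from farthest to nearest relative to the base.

B, C, F, E, A, D

Computing each great-circle distance from 13.202°N, 75.856°E:
B 8.969°N, 82.834°E: 556.2 mi
C 19.021°N, 71.565°E: 492.7 mi
F 9.616°N, 70.803°E: 422.5 mi
E 17.121°N, 76.952°E: 280.5 mi
A 17.085°N, 76.575°E: 272.6 mi
D 10.534°N, 74.744°E: 199.1 mi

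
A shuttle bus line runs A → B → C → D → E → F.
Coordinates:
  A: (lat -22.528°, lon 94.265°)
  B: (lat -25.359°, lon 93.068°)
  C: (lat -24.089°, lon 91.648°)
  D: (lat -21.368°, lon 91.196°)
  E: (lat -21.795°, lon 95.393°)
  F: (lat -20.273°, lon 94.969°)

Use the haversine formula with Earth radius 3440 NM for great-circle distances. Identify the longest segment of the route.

Leg distances:
A→B: 182.2 NM
B→C: 108.7 NM
C→D: 165.3 NM
D→E: 235.7 NM
E→F: 94.4 NM
The longest leg is D–E at 235.7 NM.

D–E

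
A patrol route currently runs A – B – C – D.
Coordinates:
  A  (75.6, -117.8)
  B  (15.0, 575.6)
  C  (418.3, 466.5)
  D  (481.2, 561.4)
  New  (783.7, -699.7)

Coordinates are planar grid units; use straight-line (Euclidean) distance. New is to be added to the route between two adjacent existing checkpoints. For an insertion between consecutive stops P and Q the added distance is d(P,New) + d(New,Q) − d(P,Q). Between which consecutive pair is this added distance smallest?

Added distance for inserting New between each consecutive pair:
A–B: 1709.5
B–C: 2293.4
C–D: 2405.1
Smallest added distance is 1709.5, inserting between A and B.

between A and B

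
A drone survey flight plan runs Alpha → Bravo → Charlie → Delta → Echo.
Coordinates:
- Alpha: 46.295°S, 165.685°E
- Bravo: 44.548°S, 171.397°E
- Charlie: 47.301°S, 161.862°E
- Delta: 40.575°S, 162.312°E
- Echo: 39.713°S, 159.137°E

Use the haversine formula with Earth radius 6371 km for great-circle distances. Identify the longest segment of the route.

Bravo–Charlie

Leg distances:
Alpha→Bravo: 486.1 km
Bravo→Charlie: 797.8 km
Charlie→Delta: 748.8 km
Delta→Echo: 286.4 km
The longest leg is Bravo–Charlie at 797.8 km.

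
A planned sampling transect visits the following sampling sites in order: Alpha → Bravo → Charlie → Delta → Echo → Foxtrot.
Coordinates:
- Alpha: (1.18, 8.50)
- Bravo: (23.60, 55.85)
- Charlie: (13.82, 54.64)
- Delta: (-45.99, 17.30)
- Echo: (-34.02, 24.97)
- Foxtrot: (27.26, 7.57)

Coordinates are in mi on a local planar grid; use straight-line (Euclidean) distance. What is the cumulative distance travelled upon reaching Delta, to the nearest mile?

133 mi

Leg distances:
Alpha→Bravo: 52.4 mi  (cumulative 52.4 mi)
Bravo→Charlie: 9.9 mi  (cumulative 62.2 mi)
Charlie→Delta: 70.5 mi  (cumulative 132.8 mi)
Cumulative distance at Delta ≈ 133 mi.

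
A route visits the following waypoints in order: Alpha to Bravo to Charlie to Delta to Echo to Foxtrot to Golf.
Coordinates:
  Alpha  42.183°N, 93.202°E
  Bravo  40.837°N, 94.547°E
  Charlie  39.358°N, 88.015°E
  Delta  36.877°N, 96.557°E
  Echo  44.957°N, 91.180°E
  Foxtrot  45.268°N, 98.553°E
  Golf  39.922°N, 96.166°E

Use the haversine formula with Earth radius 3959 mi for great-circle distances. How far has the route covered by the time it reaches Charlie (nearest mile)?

Leg distances:
Alpha→Bravo: 116.2 mi  (cumulative 116.2 mi)
Bravo→Charlie: 360.0 mi  (cumulative 476.1 mi)
Cumulative distance at Charlie ≈ 476 mi.

476 mi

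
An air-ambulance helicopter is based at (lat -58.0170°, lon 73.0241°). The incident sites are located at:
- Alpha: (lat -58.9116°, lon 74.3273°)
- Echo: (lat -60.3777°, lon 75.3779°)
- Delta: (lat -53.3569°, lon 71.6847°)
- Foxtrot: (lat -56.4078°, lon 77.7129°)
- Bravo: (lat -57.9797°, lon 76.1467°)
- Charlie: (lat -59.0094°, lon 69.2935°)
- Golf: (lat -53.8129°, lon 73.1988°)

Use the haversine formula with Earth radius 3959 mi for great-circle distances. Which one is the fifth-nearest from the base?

Distance to each, sorted:
Alpha: 77.7 mi
Bravo: 114.4 mi
Charlie: 151.1 mi
Echo: 183.1 mi
Foxtrot: 207.6 mi
Golf: 290.6 mi
Delta: 326.2 mi
The fifth-nearest is Foxtrot at 207.6 mi.

Foxtrot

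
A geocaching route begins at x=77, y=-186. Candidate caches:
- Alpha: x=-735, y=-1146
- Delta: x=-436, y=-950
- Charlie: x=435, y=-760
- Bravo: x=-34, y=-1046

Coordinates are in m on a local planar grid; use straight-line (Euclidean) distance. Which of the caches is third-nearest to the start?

Distance to each, sorted:
Charlie: 676.5 m
Bravo: 867.1 m
Delta: 920.3 m
Alpha: 1257.4 m
The third-nearest is Delta at 920.3 m.

Delta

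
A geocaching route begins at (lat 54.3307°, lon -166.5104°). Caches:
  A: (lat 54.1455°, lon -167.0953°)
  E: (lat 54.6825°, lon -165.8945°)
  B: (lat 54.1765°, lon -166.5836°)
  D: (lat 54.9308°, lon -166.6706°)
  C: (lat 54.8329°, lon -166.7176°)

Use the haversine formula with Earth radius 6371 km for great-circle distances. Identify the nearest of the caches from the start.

Distances from the start ((lat 54.3307°, lon -166.5104°)):
B: 17.8 km
A: 43.2 km
E: 55.8 km
C: 57.4 km
D: 67.5 km
The nearest is B at 17.8 km.

B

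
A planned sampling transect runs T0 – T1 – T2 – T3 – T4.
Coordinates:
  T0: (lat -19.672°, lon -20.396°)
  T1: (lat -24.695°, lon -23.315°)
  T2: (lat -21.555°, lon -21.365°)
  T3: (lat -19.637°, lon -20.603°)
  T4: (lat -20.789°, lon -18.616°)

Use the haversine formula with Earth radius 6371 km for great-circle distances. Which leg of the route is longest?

Leg distances:
T0→T1: 634.2 km
T1→T2: 402.1 km
T2→T3: 227.5 km
T3→T4: 243.7 km
The longest leg is T0–T1 at 634.2 km.

T0–T1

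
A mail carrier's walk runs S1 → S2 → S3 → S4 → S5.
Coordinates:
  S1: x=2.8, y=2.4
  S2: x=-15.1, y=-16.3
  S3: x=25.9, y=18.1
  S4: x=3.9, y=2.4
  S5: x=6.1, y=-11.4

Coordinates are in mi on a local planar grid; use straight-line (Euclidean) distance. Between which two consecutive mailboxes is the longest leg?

S2–S3

Leg distances:
S1→S2: 25.9 mi
S2→S3: 53.5 mi
S3→S4: 27.0 mi
S4→S5: 14.0 mi
The longest leg is S2–S3 at 53.5 mi.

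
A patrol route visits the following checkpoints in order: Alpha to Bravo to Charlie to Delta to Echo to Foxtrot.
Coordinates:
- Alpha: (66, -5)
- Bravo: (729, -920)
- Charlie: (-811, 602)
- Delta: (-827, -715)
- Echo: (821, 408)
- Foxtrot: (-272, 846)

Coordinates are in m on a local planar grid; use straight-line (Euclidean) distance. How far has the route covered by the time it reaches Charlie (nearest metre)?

3295 m

Leg distances:
Alpha→Bravo: 1130.0 m  (cumulative 1130.0 m)
Bravo→Charlie: 2165.2 m  (cumulative 3295.2 m)
Cumulative distance at Charlie ≈ 3295 m.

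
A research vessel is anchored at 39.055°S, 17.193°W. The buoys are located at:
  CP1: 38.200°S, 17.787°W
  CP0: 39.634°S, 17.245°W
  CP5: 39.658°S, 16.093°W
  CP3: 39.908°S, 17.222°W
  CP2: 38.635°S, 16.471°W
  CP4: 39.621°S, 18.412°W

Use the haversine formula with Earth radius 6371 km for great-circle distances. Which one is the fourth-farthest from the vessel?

Distances from the vessel (39.055°S, 17.193°W):
CP4: 122.3 km
CP5: 115.9 km
CP1: 108.2 km
CP3: 94.9 km
CP2: 78.0 km
CP0: 64.5 km
The fourth-farthest is CP3 at 94.9 km.

CP3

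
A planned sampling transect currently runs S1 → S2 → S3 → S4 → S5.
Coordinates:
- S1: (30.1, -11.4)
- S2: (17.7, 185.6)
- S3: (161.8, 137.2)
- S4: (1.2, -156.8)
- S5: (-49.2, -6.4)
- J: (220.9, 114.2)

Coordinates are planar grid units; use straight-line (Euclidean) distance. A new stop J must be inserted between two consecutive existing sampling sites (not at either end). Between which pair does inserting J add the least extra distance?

between S3 and S4

Added distance for inserting J between each consecutive pair:
S1–S2: 246.4
S2–S3: 126.8
S3–S4: 77.3
S4–S5: 486.0
Smallest added distance is 77.3, inserting between S3 and S4.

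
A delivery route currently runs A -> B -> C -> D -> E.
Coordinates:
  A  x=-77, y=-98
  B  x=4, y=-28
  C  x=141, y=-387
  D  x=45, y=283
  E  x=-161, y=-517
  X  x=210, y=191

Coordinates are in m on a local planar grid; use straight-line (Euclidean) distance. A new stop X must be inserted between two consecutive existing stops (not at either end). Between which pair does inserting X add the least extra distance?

Added distance for inserting X between each consecutive pair:
A–B: 600.9 m
B–C: 498.5 m
C–D: 94.2 m
D–E: 162.1 m
Smallest added distance is 94.2 m, inserting between C and D.

between C and D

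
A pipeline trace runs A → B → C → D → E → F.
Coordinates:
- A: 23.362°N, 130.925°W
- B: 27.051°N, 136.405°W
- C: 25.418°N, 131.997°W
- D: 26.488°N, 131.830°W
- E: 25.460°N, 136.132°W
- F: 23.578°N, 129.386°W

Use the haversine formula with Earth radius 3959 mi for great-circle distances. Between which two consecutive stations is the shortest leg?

C–D

Leg distances:
A→B: 426.9 mi
B→C: 295.6 mi
C→D: 74.7 mi
D→E: 276.5 mi
E→F: 443.5 mi
The shortest leg is C–D at 74.7 mi.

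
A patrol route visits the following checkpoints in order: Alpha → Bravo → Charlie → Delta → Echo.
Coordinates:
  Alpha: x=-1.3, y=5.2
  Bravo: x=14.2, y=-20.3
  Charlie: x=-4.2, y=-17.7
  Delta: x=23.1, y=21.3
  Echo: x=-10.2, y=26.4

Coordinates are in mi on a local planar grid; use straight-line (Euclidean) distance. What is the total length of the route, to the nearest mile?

Leg distances:
Alpha→Bravo: 29.8 mi  (cumulative 29.8 mi)
Bravo→Charlie: 18.6 mi  (cumulative 48.4 mi)
Charlie→Delta: 47.6 mi  (cumulative 96.0 mi)
Delta→Echo: 33.7 mi  (cumulative 129.7 mi)
Total route length ≈ 130 mi.

130 mi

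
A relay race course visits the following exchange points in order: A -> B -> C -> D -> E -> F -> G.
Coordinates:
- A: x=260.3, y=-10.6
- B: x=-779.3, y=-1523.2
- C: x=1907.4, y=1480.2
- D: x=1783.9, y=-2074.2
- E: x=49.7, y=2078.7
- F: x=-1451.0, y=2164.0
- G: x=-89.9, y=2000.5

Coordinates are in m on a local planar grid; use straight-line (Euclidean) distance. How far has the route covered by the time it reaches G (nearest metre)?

Leg distances:
A→B: 1835.4 m  (cumulative 1835.4 m)
B→C: 4029.7 m  (cumulative 5865.1 m)
C→D: 3556.5 m  (cumulative 9421.7 m)
D→E: 4500.4 m  (cumulative 13922.1 m)
E→F: 1503.1 m  (cumulative 15425.3 m)
F→G: 1370.9 m  (cumulative 16796.1 m)
Cumulative distance at G ≈ 16796 m.

16796 m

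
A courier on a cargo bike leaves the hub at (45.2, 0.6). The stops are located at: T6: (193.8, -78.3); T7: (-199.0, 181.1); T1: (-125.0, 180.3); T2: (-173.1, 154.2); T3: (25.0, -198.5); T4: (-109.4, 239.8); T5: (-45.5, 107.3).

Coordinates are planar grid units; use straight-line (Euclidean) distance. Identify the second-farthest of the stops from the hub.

Distance to each, sorted:
T7: 303.7
T4: 284.8
T2: 266.9
T1: 247.5
T3: 200.1
T6: 168.2
T5: 140.0
The second-farthest is T4 at 284.8.

T4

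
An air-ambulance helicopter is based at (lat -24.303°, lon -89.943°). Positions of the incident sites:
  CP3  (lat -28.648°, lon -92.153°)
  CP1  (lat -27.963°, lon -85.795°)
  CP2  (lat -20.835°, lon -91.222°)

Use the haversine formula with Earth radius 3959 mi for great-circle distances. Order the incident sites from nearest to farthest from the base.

CP2, CP3, CP1

Distances from the base:
CP2 (lat -20.835°, lon -91.222°): 253.1 mi
CP3 (lat -28.648°, lon -92.153°): 329.9 mi
CP1 (lat -27.963°, lon -85.795°): 360.7 mi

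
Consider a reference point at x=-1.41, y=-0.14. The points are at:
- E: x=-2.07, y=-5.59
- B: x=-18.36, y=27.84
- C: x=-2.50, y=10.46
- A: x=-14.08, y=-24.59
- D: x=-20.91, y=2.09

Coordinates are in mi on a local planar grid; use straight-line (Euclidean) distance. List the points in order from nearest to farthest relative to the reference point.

Computing each straight-line distance from x=-1.41, y=-0.14:
E x=-2.07, y=-5.59: 5.5 mi
C x=-2.50, y=10.46: 10.7 mi
D x=-20.91, y=2.09: 19.6 mi
A x=-14.08, y=-24.59: 27.5 mi
B x=-18.36, y=27.84: 32.7 mi

E, C, D, A, B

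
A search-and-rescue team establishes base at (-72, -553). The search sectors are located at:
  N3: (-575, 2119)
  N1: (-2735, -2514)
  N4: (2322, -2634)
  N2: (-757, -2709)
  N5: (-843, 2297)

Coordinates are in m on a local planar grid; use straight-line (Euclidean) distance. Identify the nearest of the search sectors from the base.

N2

Distances from the base ((-72, -553)):
N2: 2262.2 m
N3: 2718.9 m
N5: 2952.4 m
N4: 3172.0 m
N1: 3307.1 m
The nearest is N2 at 2262.2 m.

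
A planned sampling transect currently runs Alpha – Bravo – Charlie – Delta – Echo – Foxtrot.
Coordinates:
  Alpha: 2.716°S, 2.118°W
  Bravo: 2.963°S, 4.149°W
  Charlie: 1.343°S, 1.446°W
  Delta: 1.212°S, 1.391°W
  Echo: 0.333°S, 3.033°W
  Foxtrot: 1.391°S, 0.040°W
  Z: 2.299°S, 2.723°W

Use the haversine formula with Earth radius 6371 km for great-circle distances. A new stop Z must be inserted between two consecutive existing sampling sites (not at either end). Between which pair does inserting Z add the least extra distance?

Added distance for inserting Z between each consecutive pair:
Alpha–Bravo: 29.2 km
Bravo–Charlie: 1.9 km
Charlie–Delta: 352.6 km
Delta–Echo: 205.3 km
Echo–Foxtrot: 183.2 km
Smallest added distance is 1.9 km, inserting between Bravo and Charlie.

between Bravo and Charlie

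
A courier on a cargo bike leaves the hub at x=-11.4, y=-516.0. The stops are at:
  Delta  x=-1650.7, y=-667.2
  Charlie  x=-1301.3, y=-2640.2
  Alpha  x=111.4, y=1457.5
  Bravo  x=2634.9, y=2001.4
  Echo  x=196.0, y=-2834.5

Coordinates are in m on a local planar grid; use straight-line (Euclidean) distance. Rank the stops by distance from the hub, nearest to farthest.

Distances from the hub:
Delta x=-1650.7, y=-667.2: 1646.3 m
Alpha x=111.4, y=1457.5: 1977.3 m
Echo x=196.0, y=-2834.5: 2327.8 m
Charlie x=-1301.3, y=-2640.2: 2485.2 m
Bravo x=2634.9, y=2001.4: 3652.4 m

Delta, Alpha, Echo, Charlie, Bravo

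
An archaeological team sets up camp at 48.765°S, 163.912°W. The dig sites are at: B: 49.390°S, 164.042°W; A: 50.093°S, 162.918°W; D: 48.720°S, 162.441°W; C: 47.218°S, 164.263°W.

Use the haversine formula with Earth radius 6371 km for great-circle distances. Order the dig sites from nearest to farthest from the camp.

B, D, A, C

Distance from the camp at 48.765°S, 163.912°W to each:
B 49.390°S, 164.042°W: 70.1 km
D 48.720°S, 162.441°W: 108.0 km
A 50.093°S, 162.918°W: 164.2 km
C 47.218°S, 164.263°W: 174.0 km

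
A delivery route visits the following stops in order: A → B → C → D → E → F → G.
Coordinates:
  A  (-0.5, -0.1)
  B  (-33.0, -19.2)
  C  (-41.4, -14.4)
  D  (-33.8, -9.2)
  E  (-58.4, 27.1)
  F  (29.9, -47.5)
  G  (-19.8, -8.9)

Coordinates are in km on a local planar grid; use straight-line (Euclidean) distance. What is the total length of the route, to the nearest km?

279 km

Leg distances:
A→B: 37.7 km  (cumulative 37.7 km)
B→C: 9.7 km  (cumulative 47.4 km)
C→D: 9.2 km  (cumulative 56.6 km)
D→E: 43.9 km  (cumulative 100.4 km)
E→F: 115.6 km  (cumulative 216.0 km)
F→G: 62.9 km  (cumulative 279.0 km)
Total route length ≈ 279 km.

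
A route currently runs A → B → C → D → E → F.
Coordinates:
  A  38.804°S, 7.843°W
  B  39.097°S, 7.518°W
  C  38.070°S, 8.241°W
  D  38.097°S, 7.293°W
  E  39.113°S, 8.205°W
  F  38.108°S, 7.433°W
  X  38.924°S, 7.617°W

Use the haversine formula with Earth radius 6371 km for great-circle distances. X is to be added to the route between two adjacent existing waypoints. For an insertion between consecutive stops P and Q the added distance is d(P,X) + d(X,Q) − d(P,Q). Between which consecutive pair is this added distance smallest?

between B and C

Added distance for inserting X between each consecutive pair:
A–B: 1.7 km
B–C: 0.1 km
C–D: 122.5 km
D–E: 13.2 km
E–F: 16.8 km
Smallest added distance is 0.1 km, inserting between B and C.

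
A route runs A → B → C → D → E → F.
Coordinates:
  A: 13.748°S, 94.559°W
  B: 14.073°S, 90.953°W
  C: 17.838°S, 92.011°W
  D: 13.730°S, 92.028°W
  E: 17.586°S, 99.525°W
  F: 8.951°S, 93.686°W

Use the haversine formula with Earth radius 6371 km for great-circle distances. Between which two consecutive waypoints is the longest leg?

Leg distances:
A→B: 390.9 km
B→C: 433.7 km
C→D: 456.8 km
D→E: 909.8 km
E→F: 1149.1 km
The longest leg is E–F at 1149.1 km.

E–F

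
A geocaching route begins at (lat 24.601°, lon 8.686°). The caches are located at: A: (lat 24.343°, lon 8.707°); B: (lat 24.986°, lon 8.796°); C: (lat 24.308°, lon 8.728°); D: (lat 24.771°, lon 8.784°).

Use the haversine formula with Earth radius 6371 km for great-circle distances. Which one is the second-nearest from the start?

Distance to each, sorted:
D: 21.3 km
A: 28.8 km
C: 32.9 km
B: 44.2 km
The second-nearest is A at 28.8 km.

A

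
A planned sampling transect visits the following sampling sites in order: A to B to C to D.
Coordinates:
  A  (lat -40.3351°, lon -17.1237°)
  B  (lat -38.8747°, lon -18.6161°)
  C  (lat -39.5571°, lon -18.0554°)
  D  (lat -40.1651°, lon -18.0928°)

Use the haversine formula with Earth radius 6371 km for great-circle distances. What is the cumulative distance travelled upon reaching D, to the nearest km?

364 km

Leg distances:
A→B: 206.7 km  (cumulative 206.7 km)
B→C: 89.9 km  (cumulative 296.6 km)
C→D: 67.7 km  (cumulative 364.3 km)
Cumulative distance at D ≈ 364 km.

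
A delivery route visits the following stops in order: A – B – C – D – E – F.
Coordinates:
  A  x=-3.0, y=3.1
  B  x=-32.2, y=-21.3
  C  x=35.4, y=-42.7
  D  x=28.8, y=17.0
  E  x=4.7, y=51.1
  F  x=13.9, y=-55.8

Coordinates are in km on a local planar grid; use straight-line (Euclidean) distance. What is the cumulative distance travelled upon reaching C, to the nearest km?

Leg distances:
A→B: 38.1 km  (cumulative 38.1 km)
B→C: 70.9 km  (cumulative 109.0 km)
Cumulative distance at C ≈ 109 km.

109 km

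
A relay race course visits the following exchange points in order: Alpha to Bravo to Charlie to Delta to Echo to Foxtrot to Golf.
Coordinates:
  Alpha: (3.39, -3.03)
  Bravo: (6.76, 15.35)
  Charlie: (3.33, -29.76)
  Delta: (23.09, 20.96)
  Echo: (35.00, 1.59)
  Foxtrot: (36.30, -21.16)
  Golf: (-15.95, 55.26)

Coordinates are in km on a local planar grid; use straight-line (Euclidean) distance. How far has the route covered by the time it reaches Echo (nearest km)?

Leg distances:
Alpha→Bravo: 18.7 km  (cumulative 18.7 km)
Bravo→Charlie: 45.2 km  (cumulative 63.9 km)
Charlie→Delta: 54.4 km  (cumulative 118.4 km)
Delta→Echo: 22.7 km  (cumulative 141.1 km)
Cumulative distance at Echo ≈ 141 km.

141 km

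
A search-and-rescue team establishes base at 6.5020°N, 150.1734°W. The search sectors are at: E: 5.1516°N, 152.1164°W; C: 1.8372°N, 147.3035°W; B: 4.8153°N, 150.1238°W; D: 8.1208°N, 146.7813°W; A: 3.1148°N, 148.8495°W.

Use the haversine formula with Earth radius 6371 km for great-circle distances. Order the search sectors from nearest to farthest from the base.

B, E, A, D, C

Distances from the base:
B 4.8153°N, 150.1238°W: 187.6 km
E 5.1516°N, 152.1164°W: 262.2 km
A 3.1148°N, 148.8495°W: 404.2 km
D 8.1208°N, 146.7813°W: 415.2 km
C 1.8372°N, 147.3035°W: 608.5 km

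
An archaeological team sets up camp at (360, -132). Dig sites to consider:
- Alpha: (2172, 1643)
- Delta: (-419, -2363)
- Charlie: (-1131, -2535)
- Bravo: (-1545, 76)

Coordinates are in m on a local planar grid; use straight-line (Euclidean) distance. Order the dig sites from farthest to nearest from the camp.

Distances from the camp:
Charlie (-1131, -2535): 2828.0 m
Alpha (2172, 1643): 2536.5 m
Delta (-419, -2363): 2363.1 m
Bravo (-1545, 76): 1916.3 m

Charlie, Alpha, Delta, Bravo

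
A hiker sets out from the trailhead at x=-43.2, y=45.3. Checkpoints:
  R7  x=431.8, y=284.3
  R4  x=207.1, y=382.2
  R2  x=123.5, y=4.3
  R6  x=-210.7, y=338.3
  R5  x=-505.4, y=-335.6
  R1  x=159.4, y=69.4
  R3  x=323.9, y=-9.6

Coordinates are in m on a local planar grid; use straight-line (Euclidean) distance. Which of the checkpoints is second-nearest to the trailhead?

Distances from the trailhead (x=-43.2, y=45.3):
R2: 171.7 m
R1: 204.0 m
R6: 337.5 m
R3: 371.2 m
R4: 419.7 m
R7: 531.7 m
R5: 598.9 m
The second-nearest is R1 at 204.0 m.

R1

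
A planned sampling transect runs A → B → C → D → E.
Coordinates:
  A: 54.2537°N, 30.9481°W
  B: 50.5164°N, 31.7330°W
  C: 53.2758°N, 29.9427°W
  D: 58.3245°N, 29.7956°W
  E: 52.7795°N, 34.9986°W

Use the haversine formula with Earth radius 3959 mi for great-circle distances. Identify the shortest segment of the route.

Leg distances:
A→B: 260.3 mi
B→C: 205.4 mi
C→D: 348.9 mi
D→E: 433.5 mi
The shortest leg is B–C at 205.4 mi.

B–C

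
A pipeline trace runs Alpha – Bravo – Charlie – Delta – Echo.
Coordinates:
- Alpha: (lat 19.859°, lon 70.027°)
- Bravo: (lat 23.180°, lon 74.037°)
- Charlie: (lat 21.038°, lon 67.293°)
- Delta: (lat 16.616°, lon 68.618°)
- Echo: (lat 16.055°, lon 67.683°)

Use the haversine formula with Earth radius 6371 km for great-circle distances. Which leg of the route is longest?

Bravo–Charlie

Leg distances:
Alpha→Bravo: 555.3 km
Bravo→Charlie: 734.3 km
Charlie→Delta: 511.1 km
Delta→Echo: 117.7 km
The longest leg is Bravo–Charlie at 734.3 km.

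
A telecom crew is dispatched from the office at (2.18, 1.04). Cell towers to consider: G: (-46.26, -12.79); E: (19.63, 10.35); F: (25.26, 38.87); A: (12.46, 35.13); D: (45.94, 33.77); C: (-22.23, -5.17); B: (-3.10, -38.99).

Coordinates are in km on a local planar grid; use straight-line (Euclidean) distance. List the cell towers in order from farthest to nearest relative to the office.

Distance from the office at (2.18, 1.04) to each:
D (45.94, 33.77): 54.6 km
G (-46.26, -12.79): 50.4 km
F (25.26, 38.87): 44.3 km
B (-3.10, -38.99): 40.4 km
A (12.46, 35.13): 35.6 km
C (-22.23, -5.17): 25.2 km
E (19.63, 10.35): 19.8 km

D, G, F, B, A, C, E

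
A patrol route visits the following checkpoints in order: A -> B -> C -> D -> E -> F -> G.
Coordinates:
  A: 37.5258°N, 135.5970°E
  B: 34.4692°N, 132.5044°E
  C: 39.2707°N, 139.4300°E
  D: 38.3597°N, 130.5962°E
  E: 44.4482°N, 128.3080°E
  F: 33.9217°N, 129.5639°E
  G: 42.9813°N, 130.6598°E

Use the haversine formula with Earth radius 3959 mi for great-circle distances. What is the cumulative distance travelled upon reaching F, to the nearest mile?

Leg distances:
A→B: 272.9 mi  (cumulative 272.9 mi)
B→C: 506.3 mi  (cumulative 779.2 mi)
C→D: 479.6 mi  (cumulative 1258.8 mi)
D→E: 437.0 mi  (cumulative 1695.8 mi)
E→F: 730.4 mi  (cumulative 2426.2 mi)
Cumulative distance at F ≈ 2426 mi.

2426 mi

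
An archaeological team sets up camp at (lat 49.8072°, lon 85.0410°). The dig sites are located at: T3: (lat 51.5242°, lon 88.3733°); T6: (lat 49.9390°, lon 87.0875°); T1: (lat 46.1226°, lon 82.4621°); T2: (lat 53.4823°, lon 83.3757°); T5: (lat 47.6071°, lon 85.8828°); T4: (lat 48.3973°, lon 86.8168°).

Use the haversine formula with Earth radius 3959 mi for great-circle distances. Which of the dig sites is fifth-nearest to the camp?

T2

Distance to each, sorted:
T6: 91.6 mi
T4: 126.3 mi
T5: 156.8 mi
T3: 188.1 mi
T2: 263.8 mi
T1: 281.1 mi
The fifth-nearest is T2 at 263.8 mi.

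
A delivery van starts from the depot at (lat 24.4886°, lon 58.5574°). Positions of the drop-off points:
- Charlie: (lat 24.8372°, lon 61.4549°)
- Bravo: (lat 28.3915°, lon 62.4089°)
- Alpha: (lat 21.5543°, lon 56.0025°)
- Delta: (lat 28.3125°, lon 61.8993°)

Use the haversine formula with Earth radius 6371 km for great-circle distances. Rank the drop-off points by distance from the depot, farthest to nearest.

Computing each great-circle distance from (lat 24.4886°, lon 58.5574°):
Bravo (lat 28.3915°, lon 62.4089°): 579.0 km
Delta (lat 28.3125°, lon 61.8993°): 539.9 km
Alpha (lat 21.5543°, lon 56.0025°): 418.1 km
Charlie (lat 24.8372°, lon 61.4549°): 295.3 km

Bravo, Delta, Alpha, Charlie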